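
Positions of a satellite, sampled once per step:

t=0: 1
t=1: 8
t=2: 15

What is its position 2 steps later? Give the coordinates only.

29

Constant displacement of +7 per step.
step 3: 15 + 7 → 22
step 4: 22 + 7 → 29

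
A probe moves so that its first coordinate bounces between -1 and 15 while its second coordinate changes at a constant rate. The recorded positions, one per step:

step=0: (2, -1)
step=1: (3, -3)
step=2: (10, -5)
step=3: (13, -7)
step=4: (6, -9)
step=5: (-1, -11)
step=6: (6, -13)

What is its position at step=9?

The first coordinate reflects between -1 and 15, moving 7 per step.
  step 7: 6 → 13
  step 8: 13 → 10
  step 9: 10 → 3
The second coordinate changes by -2 each step: at step 9 it is -19.

(3, -19)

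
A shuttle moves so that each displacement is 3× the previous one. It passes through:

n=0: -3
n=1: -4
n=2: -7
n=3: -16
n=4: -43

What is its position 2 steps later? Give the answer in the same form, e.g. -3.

-367

The jumps are -1, -3, -9, -27 — a geometric progression with ratio 3.
step 5: -43 − 81 → -124
step 6: -124 − 243 → -367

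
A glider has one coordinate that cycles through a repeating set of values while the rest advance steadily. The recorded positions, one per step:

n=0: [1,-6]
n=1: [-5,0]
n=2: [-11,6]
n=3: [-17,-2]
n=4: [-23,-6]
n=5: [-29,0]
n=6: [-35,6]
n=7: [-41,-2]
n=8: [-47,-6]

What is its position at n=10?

[-59,6]

First: linear, -6 per step → -59 at step 10.
Second: cycles through -6, 0, 6, -2 every 4 steps. Step 10 lands at position 2 of the cycle → 6.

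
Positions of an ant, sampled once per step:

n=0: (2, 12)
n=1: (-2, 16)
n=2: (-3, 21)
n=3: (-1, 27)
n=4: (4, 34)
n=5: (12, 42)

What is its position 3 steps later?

First differences are (-4, +4), (-1, +5), (+2, +6), (+5, +7), (+8, +8); their common second difference is (+3, +1) (constant acceleration).
step 6: (12, 42) + (+11, +9) → (23, 51)
step 7: (23, 51) + (+14, +10) → (37, 61)
step 8: (37, 61) + (+17, +11) → (54, 72)

(54, 72)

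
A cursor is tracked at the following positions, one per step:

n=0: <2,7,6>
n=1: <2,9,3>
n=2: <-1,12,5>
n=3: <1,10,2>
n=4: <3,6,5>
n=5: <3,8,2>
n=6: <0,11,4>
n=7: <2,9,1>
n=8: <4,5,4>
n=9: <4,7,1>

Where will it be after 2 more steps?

<3,8,0>

Differencing gives <+0,+2,-3>, <-3,+3,+2>, <+2,-2,-3>, <+2,-4,+3>, <+0,+2,-3>, <-3,+3,+2>, <+2,-2,-3>, <+2,-4,+3>, <+0,+2,-3>. This is the pattern <+0,+2,-3>, <-3,+3,+2>, <+2,-2,-3>, <+2,-4,+3> repeated.
step 10: apply <-3,+3,+2> → <1,10,3>
step 11: apply <+2,-2,-3> → <3,8,0>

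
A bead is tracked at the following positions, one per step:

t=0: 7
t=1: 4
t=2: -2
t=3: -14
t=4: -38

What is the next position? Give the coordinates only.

-86

The jumps are -3, -6, -12, -24 — a geometric progression with ratio 2.
step 5: -38 − 48 → -86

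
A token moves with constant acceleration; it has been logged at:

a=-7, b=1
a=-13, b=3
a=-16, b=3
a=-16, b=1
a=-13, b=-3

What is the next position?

a=-7, b=-9

First differences are (-6, +2), (-3, +0), (+0, -2), (+3, -4); their common second difference is (+3, -2) (constant acceleration).
step 5: a=-13, b=-3 + (+6, -6) → a=-7, b=-9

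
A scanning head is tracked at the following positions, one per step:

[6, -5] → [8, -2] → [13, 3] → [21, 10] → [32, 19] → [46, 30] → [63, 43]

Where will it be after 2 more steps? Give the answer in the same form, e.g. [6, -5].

[106, 75]

Successive displacements: [+2, +3], [+5, +5], [+8, +7], [+11, +9], [+14, +11], [+17, +13] — each changes by [+3, +2].
step 7: [63, 43] + [+20, +15] → [83, 58]
step 8: [83, 58] + [+23, +17] → [106, 75]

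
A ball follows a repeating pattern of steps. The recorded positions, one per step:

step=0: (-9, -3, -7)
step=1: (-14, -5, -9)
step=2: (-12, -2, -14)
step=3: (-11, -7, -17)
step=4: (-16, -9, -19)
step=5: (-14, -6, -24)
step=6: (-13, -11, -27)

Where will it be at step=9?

The moves between consecutive positions are (-5, -2, -2), (+2, +3, -5), (+1, -5, -3), (-5, -2, -2), (+2, +3, -5), (+1, -5, -3); they repeat the 3-cycle [(-5, -2, -2), (+2, +3, -5), (+1, -5, -3)].
step 7: apply (-5, -2, -2) → (-18, -13, -29)
step 8: apply (+2, +3, -5) → (-16, -10, -34)
step 9: apply (+1, -5, -3) → (-15, -15, -37)

(-15, -15, -37)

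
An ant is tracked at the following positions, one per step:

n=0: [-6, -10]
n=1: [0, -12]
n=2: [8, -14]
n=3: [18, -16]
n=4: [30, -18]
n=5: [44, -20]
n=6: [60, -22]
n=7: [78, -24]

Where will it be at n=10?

[144, -30]

Successive displacements: [+6, -2], [+8, -2], [+10, -2], [+12, -2], [+14, -2], [+16, -2], [+18, -2] — each changes by [+2, +0].
step 8: [78, -24] + [+20, -2] → [98, -26]
step 9: [98, -26] + [+22, -2] → [120, -28]
step 10: [120, -28] + [+24, -2] → [144, -30]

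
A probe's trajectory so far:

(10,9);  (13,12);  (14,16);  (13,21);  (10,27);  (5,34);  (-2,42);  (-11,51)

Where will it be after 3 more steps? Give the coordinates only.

First differences are (+3,+3), (+1,+4), (-1,+5), (-3,+6), (-5,+7), (-7,+8), (-9,+9); their common second difference is (-2,+1) (constant acceleration).
step 8: (-11,51) + (-11,+10) → (-22,61)
step 9: (-22,61) + (-13,+11) → (-35,72)
step 10: (-35,72) + (-15,+12) → (-50,84)

(-50,84)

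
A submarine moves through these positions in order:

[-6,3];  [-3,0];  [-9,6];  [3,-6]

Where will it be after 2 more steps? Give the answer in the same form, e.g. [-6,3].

[27,-30]

Step-to-step displacements: [+3,-3], [-6,+6], [+12,-12]; each is -2× the previous.
step 4: [3,-6] + [-24,+24] → [-21,18]
step 5: [-21,18] + [+48,-48] → [27,-30]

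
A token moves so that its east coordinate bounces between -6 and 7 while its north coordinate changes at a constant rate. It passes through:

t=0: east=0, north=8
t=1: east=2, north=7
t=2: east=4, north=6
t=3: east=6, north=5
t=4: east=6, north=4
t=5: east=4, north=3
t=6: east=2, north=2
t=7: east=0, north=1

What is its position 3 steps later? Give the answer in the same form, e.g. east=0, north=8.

The east coordinate travels 2 per step and bounces off the walls at -6 and 7.
  step 8: 0 → -2
  step 9: -2 → -4
  step 10: -4 → -6
The north coordinate changes by -1 each step: at step 10 it is -2.

east=-6, north=-2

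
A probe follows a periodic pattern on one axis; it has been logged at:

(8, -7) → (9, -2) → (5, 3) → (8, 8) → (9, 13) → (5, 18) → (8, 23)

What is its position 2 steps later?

(5, 33)

First: cycles through 8, 9, 5 every 3 steps. Step 8 lands at position 2 of the cycle → 5.
Second: linear, +5 per step → 33 at step 8.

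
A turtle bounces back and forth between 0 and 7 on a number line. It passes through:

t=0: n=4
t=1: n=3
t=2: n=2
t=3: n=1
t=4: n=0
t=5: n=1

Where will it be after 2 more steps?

The value travels 1 per step and bounces off the walls at 0 and 7.
  step 6: 1 → 2
  step 7: 2 → 3

n=3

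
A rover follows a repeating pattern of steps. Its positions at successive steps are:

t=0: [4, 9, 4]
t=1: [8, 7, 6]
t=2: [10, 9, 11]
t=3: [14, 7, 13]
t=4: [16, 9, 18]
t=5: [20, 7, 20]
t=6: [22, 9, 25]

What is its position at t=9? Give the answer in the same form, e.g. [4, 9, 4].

[32, 7, 34]

Step-to-step displacements: [+4, -2, +2], [+2, +2, +5], [+4, -2, +2], [+2, +2, +5], [+4, -2, +2], [+2, +2, +5] — a repeating cycle of length 2.
step 7: apply [+4, -2, +2] → [26, 7, 27]
step 8: apply [+2, +2, +5] → [28, 9, 32]
step 9: apply [+4, -2, +2] → [32, 7, 34]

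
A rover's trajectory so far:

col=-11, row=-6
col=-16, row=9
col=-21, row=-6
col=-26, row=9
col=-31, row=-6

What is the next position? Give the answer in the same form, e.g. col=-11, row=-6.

Col: linear, -5 per step → -36 at step 5.
Row: cycles through -6, 9 every 2 steps. Step 5 lands at position 1 of the cycle → 9.

col=-36, row=9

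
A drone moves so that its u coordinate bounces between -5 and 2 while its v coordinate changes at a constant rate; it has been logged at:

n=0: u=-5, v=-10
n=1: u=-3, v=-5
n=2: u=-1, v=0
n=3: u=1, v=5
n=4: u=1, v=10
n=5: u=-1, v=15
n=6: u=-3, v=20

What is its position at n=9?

u=-1, v=35

The u coordinate reflects between -5 and 2, moving 2 per step.
  step 7: -3 → -5
  step 8: -5 → -3
  step 9: -3 → -1
The v coordinate changes by +5 each step: at step 9 it is 35.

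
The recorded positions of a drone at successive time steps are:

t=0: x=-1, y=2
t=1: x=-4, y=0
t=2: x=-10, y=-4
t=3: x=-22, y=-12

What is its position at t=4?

Consecutive displacements (-3, -2), (-6, -4), (-12, -8) scale by a factor of 2 each step.
step 4: x=-22, y=-12 + (-24, -16) → x=-46, y=-28

x=-46, y=-28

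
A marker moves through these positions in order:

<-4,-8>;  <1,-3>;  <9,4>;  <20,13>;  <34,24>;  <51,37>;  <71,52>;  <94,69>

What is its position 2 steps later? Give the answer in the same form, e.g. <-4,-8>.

Taking differences between consecutive positions: <+5,+5>, <+8,+7>, <+11,+9>, <+14,+11>, <+17,+13>, <+20,+15>, <+23,+17>. These grow by <+3,+2> each step.
step 8: <94,69> + <+26,+19> → <120,88>
step 9: <120,88> + <+29,+21> → <149,109>

<149,109>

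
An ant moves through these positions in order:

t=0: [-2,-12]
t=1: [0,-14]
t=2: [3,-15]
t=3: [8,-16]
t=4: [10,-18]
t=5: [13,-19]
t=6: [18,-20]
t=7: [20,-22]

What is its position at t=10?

The moves between consecutive positions are [+2,-2], [+3,-1], [+5,-1], [+2,-2], [+3,-1], [+5,-1], [+2,-2]; they repeat the 3-cycle [[+2,-2], [+3,-1], [+5,-1]].
step 8: apply [+3,-1] → [23,-23]
step 9: apply [+5,-1] → [28,-24]
step 10: apply [+2,-2] → [30,-26]

[30,-26]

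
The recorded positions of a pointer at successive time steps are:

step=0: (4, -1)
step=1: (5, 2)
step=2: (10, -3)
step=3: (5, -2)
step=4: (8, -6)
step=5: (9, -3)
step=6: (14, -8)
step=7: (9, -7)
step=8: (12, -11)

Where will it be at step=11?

(13, -12)

Step-to-step displacements: (+1, +3), (+5, -5), (-5, +1), (+3, -4), (+1, +3), (+5, -5), (-5, +1), (+3, -4) — a repeating cycle of length 4.
step 9: apply (+1, +3) → (13, -8)
step 10: apply (+5, -5) → (18, -13)
step 11: apply (-5, +1) → (13, -12)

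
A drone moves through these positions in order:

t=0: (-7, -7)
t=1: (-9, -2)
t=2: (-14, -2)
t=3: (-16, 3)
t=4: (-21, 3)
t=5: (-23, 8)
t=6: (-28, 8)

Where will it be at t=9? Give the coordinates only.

The moves between consecutive positions are (-2, +5), (-5, +0), (-2, +5), (-5, +0), (-2, +5), (-5, +0); they repeat the 2-cycle [(-2, +5), (-5, +0)].
step 7: apply (-2, +5) → (-30, 13)
step 8: apply (-5, +0) → (-35, 13)
step 9: apply (-2, +5) → (-37, 18)

(-37, 18)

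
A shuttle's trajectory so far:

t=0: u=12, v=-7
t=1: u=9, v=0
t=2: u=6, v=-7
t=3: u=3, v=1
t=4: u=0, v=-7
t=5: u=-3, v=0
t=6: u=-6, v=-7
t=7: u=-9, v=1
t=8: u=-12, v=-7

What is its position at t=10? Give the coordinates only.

u=-18, v=-7

U: linear, -3 per step → -18 at step 10.
V: cycles through -7, 0, -7, 1 every 4 steps. Step 10 lands at position 2 of the cycle → -7.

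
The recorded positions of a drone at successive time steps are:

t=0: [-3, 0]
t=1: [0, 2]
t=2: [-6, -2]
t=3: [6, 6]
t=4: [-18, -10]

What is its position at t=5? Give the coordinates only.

Step-to-step displacements: [+3, +2], [-6, -4], [+12, +8], [-24, -16]; each is -2× the previous.
step 5: [-18, -10] + [+48, +32] → [30, 22]

[30, 22]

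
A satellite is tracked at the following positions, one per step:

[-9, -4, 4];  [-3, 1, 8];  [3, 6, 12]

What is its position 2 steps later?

The position changes by [+6, +5, +4] every step.
step 3: [3, 6, 12] + [+6, +5, +4] → [9, 11, 16]
step 4: [9, 11, 16] + [+6, +5, +4] → [15, 16, 20]

[15, 16, 20]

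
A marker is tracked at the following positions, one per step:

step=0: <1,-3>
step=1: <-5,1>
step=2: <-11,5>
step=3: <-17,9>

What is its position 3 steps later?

The position changes by <-6,+4> every step.
step 4: <-17,9> + <-6,+4> → <-23,13>
step 5: <-23,13> + <-6,+4> → <-29,17>
step 6: <-29,17> + <-6,+4> → <-35,21>

<-35,21>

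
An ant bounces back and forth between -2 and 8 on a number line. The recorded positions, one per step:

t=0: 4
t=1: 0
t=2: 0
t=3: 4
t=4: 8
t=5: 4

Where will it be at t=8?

The value reflects between -2 and 8, moving 4 per step.
  step 6: 4 → 0
  step 7: 0 → 0
  step 8: 0 → 4

4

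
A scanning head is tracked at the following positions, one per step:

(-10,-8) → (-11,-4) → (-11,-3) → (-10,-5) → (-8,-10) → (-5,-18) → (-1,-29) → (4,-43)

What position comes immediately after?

(10,-60)

Taking differences between consecutive positions: (-1,+4), (+0,+1), (+1,-2), (+2,-5), (+3,-8), (+4,-11), (+5,-14). These grow by (+1,-3) each step.
step 8: (4,-43) + (+6,-17) → (10,-60)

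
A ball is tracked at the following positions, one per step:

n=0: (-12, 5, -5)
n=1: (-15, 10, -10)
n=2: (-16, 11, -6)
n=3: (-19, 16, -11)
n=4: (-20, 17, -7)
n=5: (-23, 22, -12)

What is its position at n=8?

Step-to-step displacements: (-3, +5, -5), (-1, +1, +4), (-3, +5, -5), (-1, +1, +4), (-3, +5, -5) — a repeating cycle of length 2.
step 6: apply (-1, +1, +4) → (-24, 23, -8)
step 7: apply (-3, +5, -5) → (-27, 28, -13)
step 8: apply (-1, +1, +4) → (-28, 29, -9)

(-28, 29, -9)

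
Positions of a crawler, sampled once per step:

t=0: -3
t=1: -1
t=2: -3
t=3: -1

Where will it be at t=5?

Consecutive displacements +2, -2, +2 scale by a factor of -1 each step.
step 4: -1 − 2 → -3
step 5: -3 + 2 → -1

-1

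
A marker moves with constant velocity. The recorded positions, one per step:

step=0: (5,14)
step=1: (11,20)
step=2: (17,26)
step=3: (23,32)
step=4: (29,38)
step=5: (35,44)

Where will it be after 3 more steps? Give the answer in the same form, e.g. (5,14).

(53,62)

Constant displacement of (+6,+6) per step.
step 6: (35,44) + (+6,+6) → (41,50)
step 7: (41,50) + (+6,+6) → (47,56)
step 8: (47,56) + (+6,+6) → (53,62)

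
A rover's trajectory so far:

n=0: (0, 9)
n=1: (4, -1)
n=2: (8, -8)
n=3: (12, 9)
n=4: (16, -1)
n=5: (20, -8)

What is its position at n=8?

(32, -8)

First: linear, +4 per step → 32 at step 8.
Second: cycles through 9, -1, -8 every 3 steps. Step 8 lands at position 2 of the cycle → -8.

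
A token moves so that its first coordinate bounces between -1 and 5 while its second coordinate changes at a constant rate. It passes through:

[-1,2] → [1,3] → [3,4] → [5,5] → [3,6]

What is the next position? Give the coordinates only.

The first coordinate travels 2 per step and bounces off the walls at -1 and 5.
  step 5: 3 → 1
The second coordinate changes by +1 each step: at step 5 it is 7.

[1,7]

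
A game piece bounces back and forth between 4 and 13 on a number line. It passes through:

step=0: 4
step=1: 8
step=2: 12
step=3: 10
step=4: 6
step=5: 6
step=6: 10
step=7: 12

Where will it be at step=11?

The value reflects between 4 and 13, moving 4 per step.
  step 8: 12 → 8
  step 9: 8 → 4
  step 10: 4 → 8
  step 11: 8 → 12

12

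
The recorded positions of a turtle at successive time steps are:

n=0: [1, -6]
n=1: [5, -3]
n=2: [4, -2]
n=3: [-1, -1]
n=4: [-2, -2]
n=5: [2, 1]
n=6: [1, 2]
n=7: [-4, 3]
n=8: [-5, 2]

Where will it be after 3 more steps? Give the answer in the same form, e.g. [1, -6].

Differencing gives [+4, +3], [-1, +1], [-5, +1], [-1, -1], [+4, +3], [-1, +1], [-5, +1], [-1, -1]. This is the pattern [+4, +3], [-1, +1], [-5, +1], [-1, -1] repeated.
step 9: apply [+4, +3] → [-1, 5]
step 10: apply [-1, +1] → [-2, 6]
step 11: apply [-5, +1] → [-7, 7]

[-7, 7]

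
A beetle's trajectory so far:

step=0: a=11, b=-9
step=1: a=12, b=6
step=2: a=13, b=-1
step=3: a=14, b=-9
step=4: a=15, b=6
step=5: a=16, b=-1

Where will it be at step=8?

a=19, b=-1

A: linear, +1 per step → 19 at step 8.
B: cycles through -9, 6, -1 every 3 steps. Step 8 lands at position 2 of the cycle → -1.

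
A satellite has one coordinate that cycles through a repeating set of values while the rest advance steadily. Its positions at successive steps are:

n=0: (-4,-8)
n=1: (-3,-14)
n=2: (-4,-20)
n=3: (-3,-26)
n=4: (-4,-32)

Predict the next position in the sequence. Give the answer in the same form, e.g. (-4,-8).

(-3,-38)

The first coordinate repeats the cycle [-4, -3] with period 2; step 5 mod 2 = 1, giving -3.
The second coordinate changes by -6 each step, so at step 5 it is -8 + 5·(-6) = -38.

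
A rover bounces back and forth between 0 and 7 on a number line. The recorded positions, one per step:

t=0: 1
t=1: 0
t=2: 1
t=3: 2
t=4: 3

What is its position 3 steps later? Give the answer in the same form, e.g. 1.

The value reflects between 0 and 7, moving 1 per step.
  step 5: 3 → 4
  step 6: 4 → 5
  step 7: 5 → 6

6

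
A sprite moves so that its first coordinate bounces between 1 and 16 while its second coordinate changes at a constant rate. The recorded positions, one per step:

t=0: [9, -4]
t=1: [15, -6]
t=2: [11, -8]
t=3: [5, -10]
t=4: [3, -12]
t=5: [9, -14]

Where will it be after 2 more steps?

[11, -18]

The first coordinate reflects between 1 and 16, moving 6 per step.
  step 6: 9 → 15
  step 7: 15 → 11
The second coordinate changes by -2 each step: at step 7 it is -18.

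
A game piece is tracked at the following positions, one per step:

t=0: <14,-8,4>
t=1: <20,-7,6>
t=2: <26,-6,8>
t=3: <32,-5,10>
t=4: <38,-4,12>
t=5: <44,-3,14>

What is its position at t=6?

The position changes by <+6,+1,+2> every step.
step 6: <44,-3,14> + <+6,+1,+2> → <50,-2,16>

<50,-2,16>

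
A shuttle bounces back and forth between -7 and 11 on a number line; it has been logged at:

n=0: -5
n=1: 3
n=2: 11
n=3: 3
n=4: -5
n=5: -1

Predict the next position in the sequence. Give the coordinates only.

7

The value travels 8 per step and bounces off the walls at -7 and 11.
  step 6: -1 → 7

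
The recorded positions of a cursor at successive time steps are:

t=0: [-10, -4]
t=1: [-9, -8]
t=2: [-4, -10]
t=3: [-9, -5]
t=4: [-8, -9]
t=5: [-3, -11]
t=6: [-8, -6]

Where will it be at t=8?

The moves between consecutive positions are [+1, -4], [+5, -2], [-5, +5], [+1, -4], [+5, -2], [-5, +5]; they repeat the 3-cycle [[+1, -4], [+5, -2], [-5, +5]].
step 7: apply [+1, -4] → [-7, -10]
step 8: apply [+5, -2] → [-2, -12]

[-2, -12]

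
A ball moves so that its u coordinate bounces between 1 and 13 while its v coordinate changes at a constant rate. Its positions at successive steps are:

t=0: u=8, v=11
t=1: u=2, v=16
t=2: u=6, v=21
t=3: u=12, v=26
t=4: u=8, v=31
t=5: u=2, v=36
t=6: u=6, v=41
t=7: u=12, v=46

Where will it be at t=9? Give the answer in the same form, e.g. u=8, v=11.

u=2, v=56

The u coordinate reflects between 1 and 13, moving 6 per step.
  step 8: 12 → 8
  step 9: 8 → 2
The v coordinate changes by +5 each step: at step 9 it is 56.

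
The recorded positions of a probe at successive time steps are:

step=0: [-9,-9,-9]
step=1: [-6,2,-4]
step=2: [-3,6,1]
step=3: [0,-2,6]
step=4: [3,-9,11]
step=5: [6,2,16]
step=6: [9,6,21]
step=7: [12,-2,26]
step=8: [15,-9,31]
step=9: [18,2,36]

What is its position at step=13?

[30,2,56]

First: linear, +3 per step → 30 at step 13.
Second: cycles through -9, 2, 6, -2 every 4 steps. Step 13 lands at position 1 of the cycle → 2.
Third: linear, +5 per step → 56 at step 13.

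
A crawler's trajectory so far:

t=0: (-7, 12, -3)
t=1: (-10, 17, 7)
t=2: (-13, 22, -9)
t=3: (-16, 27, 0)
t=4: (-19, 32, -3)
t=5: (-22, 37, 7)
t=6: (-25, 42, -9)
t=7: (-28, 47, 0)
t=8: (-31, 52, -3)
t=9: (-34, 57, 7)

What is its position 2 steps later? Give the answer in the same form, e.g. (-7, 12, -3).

First: linear, -3 per step → -40 at step 11.
Second: linear, +5 per step → 67 at step 11.
Third: cycles through -3, 7, -9, 0 every 4 steps. Step 11 lands at position 3 of the cycle → 0.

(-40, 67, 0)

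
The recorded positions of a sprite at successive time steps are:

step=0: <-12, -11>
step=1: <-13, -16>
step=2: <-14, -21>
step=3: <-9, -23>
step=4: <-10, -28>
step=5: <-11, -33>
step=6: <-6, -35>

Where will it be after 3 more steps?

Step-to-step displacements: <-1, -5>, <-1, -5>, <+5, -2>, <-1, -5>, <-1, -5>, <+5, -2> — a repeating cycle of length 3.
step 7: apply <-1, -5> → <-7, -40>
step 8: apply <-1, -5> → <-8, -45>
step 9: apply <+5, -2> → <-3, -47>

<-3, -47>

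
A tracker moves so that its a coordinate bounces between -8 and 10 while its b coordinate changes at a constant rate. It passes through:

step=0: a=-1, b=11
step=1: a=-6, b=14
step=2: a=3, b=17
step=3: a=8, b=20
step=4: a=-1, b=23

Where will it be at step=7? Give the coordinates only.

a=8, b=32

The a coordinate reflects between -8 and 10, moving 9 per step.
  step 5: -1 → -6
  step 6: -6 → 3
  step 7: 3 → 8
The b coordinate changes by +3 each step: at step 7 it is 32.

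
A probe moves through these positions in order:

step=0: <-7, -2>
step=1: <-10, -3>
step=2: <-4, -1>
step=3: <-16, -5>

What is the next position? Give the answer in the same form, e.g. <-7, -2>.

Step-to-step displacements: <-3, -1>, <+6, +2>, <-12, -4>; each is -2× the previous.
step 4: <-16, -5> + <+24, +8> → <8, 3>

<8, 3>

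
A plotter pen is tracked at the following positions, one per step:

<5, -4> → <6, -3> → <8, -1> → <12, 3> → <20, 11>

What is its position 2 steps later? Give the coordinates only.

Consecutive displacements <+1, +1>, <+2, +2>, <+4, +4>, <+8, +8> scale by a factor of 2 each step.
step 5: <20, 11> + <+16, +16> → <36, 27>
step 6: <36, 27> + <+32, +32> → <68, 59>

<68, 59>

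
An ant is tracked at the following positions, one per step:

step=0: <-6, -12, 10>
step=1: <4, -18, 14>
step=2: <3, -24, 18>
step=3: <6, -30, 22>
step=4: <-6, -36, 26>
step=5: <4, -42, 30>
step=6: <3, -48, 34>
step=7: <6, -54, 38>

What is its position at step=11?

<6, -78, 54>

First: cycles through -6, 4, 3, 6 every 4 steps. Step 11 lands at position 3 of the cycle → 6.
Second: linear, -6 per step → -78 at step 11.
Third: linear, +4 per step → 54 at step 11.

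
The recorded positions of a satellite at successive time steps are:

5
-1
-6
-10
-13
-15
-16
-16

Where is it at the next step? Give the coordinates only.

First differences are -6, -5, -4, -3, -2, -1, +0; their common second difference is +1 (constant acceleration).
step 8: -16 + 1 → -15

-15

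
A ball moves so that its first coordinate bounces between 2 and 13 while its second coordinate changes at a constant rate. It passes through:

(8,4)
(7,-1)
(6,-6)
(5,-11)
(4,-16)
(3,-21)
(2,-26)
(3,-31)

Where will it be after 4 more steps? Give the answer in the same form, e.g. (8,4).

The first coordinate travels 1 per step and bounces off the walls at 2 and 13.
  step 8: 3 → 4
  step 9: 4 → 5
  step 10: 5 → 6
  step 11: 6 → 7
The second coordinate changes by -5 each step: at step 11 it is -51.

(7,-51)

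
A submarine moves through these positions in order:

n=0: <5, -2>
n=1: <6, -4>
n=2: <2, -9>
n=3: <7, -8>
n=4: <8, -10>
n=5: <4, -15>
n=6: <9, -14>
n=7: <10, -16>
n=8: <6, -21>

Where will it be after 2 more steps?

<12, -22>

The moves between consecutive positions are <+1, -2>, <-4, -5>, <+5, +1>, <+1, -2>, <-4, -5>, <+5, +1>, <+1, -2>, <-4, -5>; they repeat the 3-cycle [<+1, -2>, <-4, -5>, <+5, +1>].
step 9: apply <+5, +1> → <11, -20>
step 10: apply <+1, -2> → <12, -22>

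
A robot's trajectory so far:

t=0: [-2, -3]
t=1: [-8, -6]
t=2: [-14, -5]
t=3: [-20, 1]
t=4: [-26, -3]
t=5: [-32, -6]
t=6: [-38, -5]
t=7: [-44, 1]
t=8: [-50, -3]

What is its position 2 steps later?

First: linear, -6 per step → -62 at step 10.
Second: cycles through -3, -6, -5, 1 every 4 steps. Step 10 lands at position 2 of the cycle → -5.

[-62, -5]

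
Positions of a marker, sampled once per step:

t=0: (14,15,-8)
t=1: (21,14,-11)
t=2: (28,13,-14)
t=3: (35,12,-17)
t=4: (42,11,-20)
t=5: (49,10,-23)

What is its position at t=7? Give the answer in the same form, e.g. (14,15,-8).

(63,8,-29)

Constant displacement of (+7,-1,-3) per step.
step 6: (49,10,-23) + (+7,-1,-3) → (56,9,-26)
step 7: (56,9,-26) + (+7,-1,-3) → (63,8,-29)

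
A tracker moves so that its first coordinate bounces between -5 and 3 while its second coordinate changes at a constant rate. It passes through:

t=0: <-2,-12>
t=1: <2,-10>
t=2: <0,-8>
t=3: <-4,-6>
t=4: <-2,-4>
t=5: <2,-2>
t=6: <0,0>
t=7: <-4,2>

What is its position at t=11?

The first coordinate travels 4 per step and bounces off the walls at -5 and 3.
  step 8: -4 → -2
  step 9: -2 → 2
  step 10: 2 → 0
  step 11: 0 → -4
The second coordinate changes by +2 each step: at step 11 it is 10.

<-4,10>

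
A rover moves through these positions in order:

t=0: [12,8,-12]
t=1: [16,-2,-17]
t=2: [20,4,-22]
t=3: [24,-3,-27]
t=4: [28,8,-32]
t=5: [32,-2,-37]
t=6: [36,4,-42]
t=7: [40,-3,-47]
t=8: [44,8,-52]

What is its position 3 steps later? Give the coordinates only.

First: linear, +4 per step → 56 at step 11.
Second: cycles through 8, -2, 4, -3 every 4 steps. Step 11 lands at position 3 of the cycle → -3.
Third: linear, -5 per step → -67 at step 11.

[56,-3,-67]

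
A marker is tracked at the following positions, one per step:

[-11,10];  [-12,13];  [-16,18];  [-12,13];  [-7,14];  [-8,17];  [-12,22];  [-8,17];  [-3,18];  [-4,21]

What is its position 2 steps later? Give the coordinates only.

Step-to-step displacements: [-1,+3], [-4,+5], [+4,-5], [+5,+1], [-1,+3], [-4,+5], [+4,-5], [+5,+1], [-1,+3] — a repeating cycle of length 4.
step 10: apply [-4,+5] → [-8,26]
step 11: apply [+4,-5] → [-4,21]

[-4,21]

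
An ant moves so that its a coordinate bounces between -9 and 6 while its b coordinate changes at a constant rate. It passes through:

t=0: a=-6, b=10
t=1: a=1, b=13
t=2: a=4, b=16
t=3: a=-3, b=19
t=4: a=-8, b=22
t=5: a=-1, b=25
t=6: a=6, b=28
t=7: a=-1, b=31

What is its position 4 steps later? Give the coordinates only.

The a coordinate travels 7 per step and bounces off the walls at -9 and 6.
  step 8: -1 → -8
  step 9: -8 → -3
  step 10: -3 → 4
  step 11: 4 → 1
The b coordinate changes by +3 each step: at step 11 it is 43.

a=1, b=43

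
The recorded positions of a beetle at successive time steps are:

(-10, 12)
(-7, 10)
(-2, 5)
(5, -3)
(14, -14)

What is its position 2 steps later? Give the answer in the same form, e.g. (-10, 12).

First differences are (+3, -2), (+5, -5), (+7, -8), (+9, -11); their common second difference is (+2, -3) (constant acceleration).
step 5: (14, -14) + (+11, -14) → (25, -28)
step 6: (25, -28) + (+13, -17) → (38, -45)

(38, -45)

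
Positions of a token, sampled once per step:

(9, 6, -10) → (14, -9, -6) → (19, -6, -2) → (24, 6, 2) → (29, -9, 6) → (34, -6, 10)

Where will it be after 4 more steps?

(54, 6, 26)

First: linear, +5 per step → 54 at step 9.
Second: cycles through 6, -9, -6 every 3 steps. Step 9 lands at position 0 of the cycle → 6.
Third: linear, +4 per step → 26 at step 9.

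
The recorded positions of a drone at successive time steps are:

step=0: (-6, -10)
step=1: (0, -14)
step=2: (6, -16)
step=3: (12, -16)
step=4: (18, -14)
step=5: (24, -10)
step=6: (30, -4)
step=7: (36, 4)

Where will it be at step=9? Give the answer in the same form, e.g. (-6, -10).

First differences are (+6, -4), (+6, -2), (+6, +0), (+6, +2), (+6, +4), (+6, +6), (+6, +8); their common second difference is (+0, +2) (constant acceleration).
step 8: (36, 4) + (+6, +10) → (42, 14)
step 9: (42, 14) + (+6, +12) → (48, 26)

(48, 26)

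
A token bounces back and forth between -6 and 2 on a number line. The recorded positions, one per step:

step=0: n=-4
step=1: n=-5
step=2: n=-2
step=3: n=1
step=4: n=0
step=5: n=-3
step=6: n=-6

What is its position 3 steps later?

The value travels 3 per step and bounces off the walls at -6 and 2.
  step 7: -6 → -3
  step 8: -3 → 0
  step 9: 0 → 1

n=1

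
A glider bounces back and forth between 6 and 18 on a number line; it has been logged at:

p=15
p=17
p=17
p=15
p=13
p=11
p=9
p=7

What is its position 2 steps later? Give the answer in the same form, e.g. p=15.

p=9

The value travels 2 per step and bounces off the walls at 6 and 18.
  step 8: 7 → 7
  step 9: 7 → 9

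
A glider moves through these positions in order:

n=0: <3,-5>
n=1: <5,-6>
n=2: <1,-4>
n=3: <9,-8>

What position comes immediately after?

The jumps are <+2,-1>, <-4,+2>, <+8,-4> — a geometric progression with ratio -2.
step 4: <9,-8> + <-16,+8> → <-7,0>

<-7,0>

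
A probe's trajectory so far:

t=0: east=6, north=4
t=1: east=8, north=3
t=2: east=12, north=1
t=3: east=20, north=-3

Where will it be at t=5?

Step-to-step displacements: (+2,-1), (+4,-2), (+8,-4); each is 2× the previous.
step 4: east=20, north=-3 + (+16,-8) → east=36, north=-11
step 5: east=36, north=-11 + (+32,-16) → east=68, north=-27

east=68, north=-27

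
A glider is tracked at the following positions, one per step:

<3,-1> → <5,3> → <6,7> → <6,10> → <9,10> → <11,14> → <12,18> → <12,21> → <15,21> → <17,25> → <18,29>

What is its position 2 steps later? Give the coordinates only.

Differencing gives <+2,+4>, <+1,+4>, <+0,+3>, <+3,+0>, <+2,+4>, <+1,+4>, <+0,+3>, <+3,+0>, <+2,+4>, <+1,+4>. This is the pattern <+2,+4>, <+1,+4>, <+0,+3>, <+3,+0> repeated.
step 11: apply <+0,+3> → <18,32>
step 12: apply <+3,+0> → <21,32>

<21,32>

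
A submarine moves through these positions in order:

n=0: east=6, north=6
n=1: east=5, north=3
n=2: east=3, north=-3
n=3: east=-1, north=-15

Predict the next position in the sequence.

east=-9, north=-39

Consecutive displacements (-1, -3), (-2, -6), (-4, -12) scale by a factor of 2 each step.
step 4: east=-1, north=-15 + (-8, -24) → east=-9, north=-39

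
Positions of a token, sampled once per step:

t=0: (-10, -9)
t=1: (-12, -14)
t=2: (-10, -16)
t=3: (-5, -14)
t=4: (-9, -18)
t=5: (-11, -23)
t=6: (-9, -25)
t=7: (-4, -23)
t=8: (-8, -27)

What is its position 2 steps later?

Step-to-step displacements: (-2, -5), (+2, -2), (+5, +2), (-4, -4), (-2, -5), (+2, -2), (+5, +2), (-4, -4) — a repeating cycle of length 4.
step 9: apply (-2, -5) → (-10, -32)
step 10: apply (+2, -2) → (-8, -34)

(-8, -34)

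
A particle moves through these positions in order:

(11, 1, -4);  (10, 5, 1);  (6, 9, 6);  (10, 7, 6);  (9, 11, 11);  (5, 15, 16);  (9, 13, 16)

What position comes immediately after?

(8, 17, 21)

The moves between consecutive positions are (-1, +4, +5), (-4, +4, +5), (+4, -2, +0), (-1, +4, +5), (-4, +4, +5), (+4, -2, +0); they repeat the 3-cycle [(-1, +4, +5), (-4, +4, +5), (+4, -2, +0)].
step 7: apply (-1, +4, +5) → (8, 17, 21)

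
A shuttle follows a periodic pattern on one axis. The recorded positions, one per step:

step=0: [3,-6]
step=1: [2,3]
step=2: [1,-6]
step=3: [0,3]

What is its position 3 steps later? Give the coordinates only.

[-3,-6]

The first coordinate changes by -1 each step, so at step 6 it is 3 + 6·(-1) = -3.
The second coordinate repeats the cycle [-6, 3] with period 2; step 6 mod 2 = 0, giving -6.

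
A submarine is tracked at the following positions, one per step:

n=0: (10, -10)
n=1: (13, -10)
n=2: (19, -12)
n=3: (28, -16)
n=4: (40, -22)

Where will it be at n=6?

First differences are (+3, +0), (+6, -2), (+9, -4), (+12, -6); their common second difference is (+3, -2) (constant acceleration).
step 5: (40, -22) + (+15, -8) → (55, -30)
step 6: (55, -30) + (+18, -10) → (73, -40)

(73, -40)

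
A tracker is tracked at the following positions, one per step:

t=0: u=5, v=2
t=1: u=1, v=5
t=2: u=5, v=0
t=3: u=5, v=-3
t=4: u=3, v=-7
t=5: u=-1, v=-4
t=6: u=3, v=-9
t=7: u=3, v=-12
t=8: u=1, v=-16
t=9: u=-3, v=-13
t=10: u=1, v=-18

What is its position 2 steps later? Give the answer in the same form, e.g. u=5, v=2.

The moves between consecutive positions are (-4,+3), (+4,-5), (+0,-3), (-2,-4), (-4,+3), (+4,-5), (+0,-3), (-2,-4), (-4,+3), (+4,-5); they repeat the 4-cycle [(-4,+3), (+4,-5), (+0,-3), (-2,-4)].
step 11: apply (+0,-3) → u=1, v=-21
step 12: apply (-2,-4) → u=-1, v=-25

u=-1, v=-25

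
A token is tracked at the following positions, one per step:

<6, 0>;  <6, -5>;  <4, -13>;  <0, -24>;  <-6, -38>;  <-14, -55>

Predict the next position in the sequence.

<-24, -75>

Taking differences between consecutive positions: <+0, -5>, <-2, -8>, <-4, -11>, <-6, -14>, <-8, -17>. These grow by <-2, -3> each step.
step 6: <-14, -55> + <-10, -20> → <-24, -75>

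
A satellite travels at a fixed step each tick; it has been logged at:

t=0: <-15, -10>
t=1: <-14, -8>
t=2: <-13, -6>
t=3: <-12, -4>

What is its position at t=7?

The position changes by <+1, +2> every step.
step 4: <-12, -4> + <+1, +2> → <-11, -2>
step 5: <-11, -2> + <+1, +2> → <-10, 0>
step 6: <-10, 0> + <+1, +2> → <-9, 2>
step 7: <-9, 2> + <+1, +2> → <-8, 4>

<-8, 4>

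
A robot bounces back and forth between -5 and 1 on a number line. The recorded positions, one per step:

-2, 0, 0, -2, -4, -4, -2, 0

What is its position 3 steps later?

-4

The value travels 2 per step and bounces off the walls at -5 and 1.
  step 8: 0 → 0
  step 9: 0 → -2
  step 10: -2 → -4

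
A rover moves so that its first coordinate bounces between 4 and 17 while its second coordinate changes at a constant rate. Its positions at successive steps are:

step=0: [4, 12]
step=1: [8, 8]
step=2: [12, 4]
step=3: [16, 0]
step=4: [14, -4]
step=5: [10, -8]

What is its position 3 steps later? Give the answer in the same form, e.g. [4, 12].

[10, -20]

The first coordinate reflects between 4 and 17, moving 4 per step.
  step 6: 10 → 6
  step 7: 6 → 6
  step 8: 6 → 10
The second coordinate changes by -4 each step: at step 8 it is -20.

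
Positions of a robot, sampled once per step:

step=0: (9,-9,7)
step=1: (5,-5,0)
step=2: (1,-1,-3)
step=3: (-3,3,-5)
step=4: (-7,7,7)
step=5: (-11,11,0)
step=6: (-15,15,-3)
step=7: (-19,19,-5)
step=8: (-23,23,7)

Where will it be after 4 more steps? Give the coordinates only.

The first coordinate changes by -4 each step, so at step 12 it is 9 + 12·(-4) = -39.
The second coordinate changes by +4 each step, so at step 12 it is -9 + 12·(4) = 39.
The third coordinate repeats the cycle [7, 0, -3, -5] with period 4; step 12 mod 4 = 0, giving 7.

(-39,39,7)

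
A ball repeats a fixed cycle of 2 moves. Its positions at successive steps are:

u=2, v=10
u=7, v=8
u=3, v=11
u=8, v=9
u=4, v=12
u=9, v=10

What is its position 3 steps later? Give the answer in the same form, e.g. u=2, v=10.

Step-to-step displacements: (+5, -2), (-4, +3), (+5, -2), (-4, +3), (+5, -2) — a repeating cycle of length 2.
step 6: apply (-4, +3) → u=5, v=13
step 7: apply (+5, -2) → u=10, v=11
step 8: apply (-4, +3) → u=6, v=14

u=6, v=14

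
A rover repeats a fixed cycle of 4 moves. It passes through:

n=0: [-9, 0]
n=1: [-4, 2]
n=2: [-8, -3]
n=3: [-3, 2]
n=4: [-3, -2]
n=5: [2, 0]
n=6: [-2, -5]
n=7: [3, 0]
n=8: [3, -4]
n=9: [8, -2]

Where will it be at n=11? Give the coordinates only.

The moves between consecutive positions are [+5, +2], [-4, -5], [+5, +5], [+0, -4], [+5, +2], [-4, -5], [+5, +5], [+0, -4], [+5, +2]; they repeat the 4-cycle [[+5, +2], [-4, -5], [+5, +5], [+0, -4]].
step 10: apply [-4, -5] → [4, -7]
step 11: apply [+5, +5] → [9, -2]

[9, -2]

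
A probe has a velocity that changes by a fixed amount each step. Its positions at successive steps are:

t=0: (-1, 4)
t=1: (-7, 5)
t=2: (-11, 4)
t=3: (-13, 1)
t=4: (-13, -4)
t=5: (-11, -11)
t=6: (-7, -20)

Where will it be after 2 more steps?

(7, -44)

First differences are (-6, +1), (-4, -1), (-2, -3), (+0, -5), (+2, -7), (+4, -9); their common second difference is (+2, -2) (constant acceleration).
step 7: (-7, -20) + (+6, -11) → (-1, -31)
step 8: (-1, -31) + (+8, -13) → (7, -44)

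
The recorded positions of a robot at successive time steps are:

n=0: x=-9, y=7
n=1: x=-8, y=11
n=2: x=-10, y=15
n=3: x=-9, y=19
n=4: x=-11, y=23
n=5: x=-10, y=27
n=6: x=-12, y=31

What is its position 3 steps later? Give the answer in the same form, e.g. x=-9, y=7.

x=-12, y=43

Differencing gives (+1, +4), (-2, +4), (+1, +4), (-2, +4), (+1, +4), (-2, +4). This is the pattern (+1, +4), (-2, +4) repeated.
step 7: apply (+1, +4) → x=-11, y=35
step 8: apply (-2, +4) → x=-13, y=39
step 9: apply (+1, +4) → x=-12, y=43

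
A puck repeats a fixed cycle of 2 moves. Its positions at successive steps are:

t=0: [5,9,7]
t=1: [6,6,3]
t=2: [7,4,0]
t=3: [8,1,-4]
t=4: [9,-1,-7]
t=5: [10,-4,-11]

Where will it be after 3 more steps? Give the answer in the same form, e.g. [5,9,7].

[13,-11,-21]

The moves between consecutive positions are [+1,-3,-4], [+1,-2,-3], [+1,-3,-4], [+1,-2,-3], [+1,-3,-4]; they repeat the 2-cycle [[+1,-3,-4], [+1,-2,-3]].
step 6: apply [+1,-2,-3] → [11,-6,-14]
step 7: apply [+1,-3,-4] → [12,-9,-18]
step 8: apply [+1,-2,-3] → [13,-11,-21]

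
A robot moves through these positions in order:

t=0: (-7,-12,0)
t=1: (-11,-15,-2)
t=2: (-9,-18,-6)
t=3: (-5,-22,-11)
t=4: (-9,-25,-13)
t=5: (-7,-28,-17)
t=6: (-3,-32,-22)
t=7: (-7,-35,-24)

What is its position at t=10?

The moves between consecutive positions are (-4,-3,-2), (+2,-3,-4), (+4,-4,-5), (-4,-3,-2), (+2,-3,-4), (+4,-4,-5), (-4,-3,-2); they repeat the 3-cycle [(-4,-3,-2), (+2,-3,-4), (+4,-4,-5)].
step 8: apply (+2,-3,-4) → (-5,-38,-28)
step 9: apply (+4,-4,-5) → (-1,-42,-33)
step 10: apply (-4,-3,-2) → (-5,-45,-35)

(-5,-45,-35)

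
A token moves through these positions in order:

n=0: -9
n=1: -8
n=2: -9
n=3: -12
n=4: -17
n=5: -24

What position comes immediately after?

-33

First differences are +1, -1, -3, -5, -7; their common second difference is -2 (constant acceleration).
step 6: -24 − 9 → -33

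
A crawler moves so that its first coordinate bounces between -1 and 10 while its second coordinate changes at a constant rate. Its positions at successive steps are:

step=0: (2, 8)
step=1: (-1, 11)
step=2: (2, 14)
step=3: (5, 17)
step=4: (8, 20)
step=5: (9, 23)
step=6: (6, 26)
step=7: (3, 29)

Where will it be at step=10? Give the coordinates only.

(4, 38)

The first coordinate reflects between -1 and 10, moving 3 per step.
  step 8: 3 → 0
  step 9: 0 → 1
  step 10: 1 → 4
The second coordinate changes by +3 each step: at step 10 it is 38.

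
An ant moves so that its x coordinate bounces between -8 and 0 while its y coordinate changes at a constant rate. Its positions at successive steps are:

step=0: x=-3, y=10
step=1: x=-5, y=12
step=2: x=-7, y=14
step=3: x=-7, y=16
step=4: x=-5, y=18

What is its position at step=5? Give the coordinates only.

The x coordinate travels 2 per step and bounces off the walls at -8 and 0.
  step 5: -5 → -3
The y coordinate changes by +2 each step: at step 5 it is 20.

x=-3, y=20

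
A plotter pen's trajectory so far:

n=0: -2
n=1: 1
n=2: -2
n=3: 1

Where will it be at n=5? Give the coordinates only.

Step-to-step displacements: +3, -3, +3; each is -1× the previous.
step 4: 1 − 3 → -2
step 5: -2 + 3 → 1

1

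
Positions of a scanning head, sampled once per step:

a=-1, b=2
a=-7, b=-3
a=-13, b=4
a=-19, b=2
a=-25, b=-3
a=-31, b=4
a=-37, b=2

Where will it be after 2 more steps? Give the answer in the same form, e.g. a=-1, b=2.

The a coordinate changes by -6 each step, so at step 8 it is -1 + 8·(-6) = -49.
The b coordinate repeats the cycle [2, -3, 4] with period 3; step 8 mod 3 = 2, giving 4.

a=-49, b=4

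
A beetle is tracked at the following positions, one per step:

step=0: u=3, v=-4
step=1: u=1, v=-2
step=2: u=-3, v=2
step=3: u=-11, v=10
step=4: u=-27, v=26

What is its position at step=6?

u=-123, v=122

Consecutive displacements (-2, +2), (-4, +4), (-8, +8), (-16, +16) scale by a factor of 2 each step.
step 5: u=-27, v=26 + (-32, +32) → u=-59, v=58
step 6: u=-59, v=58 + (-64, +64) → u=-123, v=122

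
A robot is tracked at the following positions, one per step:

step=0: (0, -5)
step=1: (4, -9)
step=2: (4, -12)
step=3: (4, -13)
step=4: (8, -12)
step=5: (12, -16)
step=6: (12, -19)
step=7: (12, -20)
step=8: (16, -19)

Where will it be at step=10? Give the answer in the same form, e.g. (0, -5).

(20, -26)

Step-to-step displacements: (+4, -4), (+0, -3), (+0, -1), (+4, +1), (+4, -4), (+0, -3), (+0, -1), (+4, +1) — a repeating cycle of length 4.
step 9: apply (+4, -4) → (20, -23)
step 10: apply (+0, -3) → (20, -26)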